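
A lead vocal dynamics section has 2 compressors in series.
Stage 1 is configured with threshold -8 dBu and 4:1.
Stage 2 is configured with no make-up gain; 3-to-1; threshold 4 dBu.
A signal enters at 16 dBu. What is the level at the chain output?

-2 dBu

Stage 1: 24 dB above -8 dBu, reduced 4:1 to 6 dB above → -2 dBu.
Stage 2: -2 dBu ≤ 4 dBu, so stage 2 doesn't engage; output -2 dBu.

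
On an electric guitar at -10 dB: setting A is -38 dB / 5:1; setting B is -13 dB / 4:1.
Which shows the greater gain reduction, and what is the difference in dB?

A, by 20.15 dB

A: 28 dB over, compressed to 5.6 dB over, so 22.4 dB of GR.
B: 3 dB over, compressed to 0.75 dB over, so 2.25 dB of GR.
A reduces 20.15 dB more.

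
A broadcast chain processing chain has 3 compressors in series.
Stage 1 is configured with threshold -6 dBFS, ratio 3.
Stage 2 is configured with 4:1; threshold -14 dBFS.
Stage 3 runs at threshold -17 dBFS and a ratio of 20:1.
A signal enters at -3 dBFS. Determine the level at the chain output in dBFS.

Stage 1: 3 dB above -6 dBFS, reduced 3:1 to 1 dB above → -5 dBFS.
Stage 2: overshoot 9 dB → 9/4 = 2.25 dB → -11.75 dBFS.
Stage 3: overshoot 5.25 dB → 5.25/20 = 0.2625 dB → -16.7375 dBFS.

-16.7375 dBFS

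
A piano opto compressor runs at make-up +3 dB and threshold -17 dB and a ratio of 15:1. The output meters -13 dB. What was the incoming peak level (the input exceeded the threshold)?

Stripping the +3 dB make-up gives -16 dB at the gain stage.
The compressed level sits -16 − (-17) = 1 dB over threshold.
Before 15:1 compression the overshoot was 1 × 15 = 15 dB, so input = -17 + 15 = -2 dB.

-2 dB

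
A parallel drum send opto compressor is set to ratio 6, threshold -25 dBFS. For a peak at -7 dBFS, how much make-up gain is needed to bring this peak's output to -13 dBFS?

9 dB

Without make-up, output = threshold + overshoot/6 = -25 + 3 = -22 dBFS.
Gap to target: 9 dB.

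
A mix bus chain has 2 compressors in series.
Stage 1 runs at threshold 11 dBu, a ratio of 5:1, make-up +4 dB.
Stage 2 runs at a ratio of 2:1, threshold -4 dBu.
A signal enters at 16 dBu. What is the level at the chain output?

Stage 1: overshoot 5 dB → 5/5 = 1 dB → 12 dBu; +4 dB make-up → 16 dBu.
Stage 2: overshoot 20 dB → 20/2 = 10 dB → 6 dBu.

6 dBu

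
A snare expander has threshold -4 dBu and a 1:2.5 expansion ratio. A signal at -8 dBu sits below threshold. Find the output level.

-14 dBu

Below threshold, a 1:2.5 expander applies gain = (2.5−1)×(T − x) of attenuation.
(2.5−1) × 4 = 6 dB, so output = -8 − 6 = -14 dBu.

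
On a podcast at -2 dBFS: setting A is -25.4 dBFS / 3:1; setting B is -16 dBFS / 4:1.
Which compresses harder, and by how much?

A, by 5.1 dB

A: overshoot 23.4 dB → output overshoot 7.8 dB → GR 15.6 dB.
B: overshoot 14 dB → output overshoot 3.5 dB → GR 10.5 dB.
Difference: 5.1 dB in favour of A.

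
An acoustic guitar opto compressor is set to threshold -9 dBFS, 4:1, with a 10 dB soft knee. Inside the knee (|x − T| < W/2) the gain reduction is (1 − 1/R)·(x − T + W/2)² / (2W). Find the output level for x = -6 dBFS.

-8.4 dBFS

x − T + W/2 = -6 − (-9) + 5 = 8.
GR = (1 − 1/4) × 8² / 20 = 0.75 × 64 / 20 = 2.4 dB.
Output = -6 − 2.4 = -8.4 dBFS.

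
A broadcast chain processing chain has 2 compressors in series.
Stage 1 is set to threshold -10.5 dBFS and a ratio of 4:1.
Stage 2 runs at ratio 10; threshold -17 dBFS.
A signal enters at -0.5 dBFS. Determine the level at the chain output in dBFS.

Stage 1: overshoot 10 dB → 10/4 = 2.5 dB → -8 dBFS.
Stage 2: overshoot 9 dB → 9/10 = 0.9 dB → -16.1 dBFS.

-16.1 dBFS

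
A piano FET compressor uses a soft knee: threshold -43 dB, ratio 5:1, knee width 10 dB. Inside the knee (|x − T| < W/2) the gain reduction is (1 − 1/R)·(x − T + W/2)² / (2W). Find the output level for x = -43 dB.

-44 dB

x − T + W/2 = -43 − (-43) + 5 = 5.
GR = (1 − 1/5) × 5² / 20 = 0.8 × 25 / 20 = 1 dB.
Output = -43 − 1 = -44 dB.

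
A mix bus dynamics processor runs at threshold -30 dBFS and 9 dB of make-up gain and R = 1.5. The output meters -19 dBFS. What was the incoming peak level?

Before make-up, the level was -19 − 9 = -28 dBFS.
Post-compression overshoot = -28 − (-30) = 2 dB.
Undo the ratio: input overshoot = 2 × 1.5 = 3 dB, giving input = -27 dBFS.

-27 dBFS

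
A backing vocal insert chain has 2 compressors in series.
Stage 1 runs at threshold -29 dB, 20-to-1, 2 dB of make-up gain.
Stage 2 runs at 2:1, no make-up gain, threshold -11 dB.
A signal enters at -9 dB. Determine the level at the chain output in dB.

-26 dB

Stage 1: -9 dB is 20 dB over -29 dB; at 20:1 that becomes 1 dB over, giving -28 dB; +2 dB make-up → -26 dB.
Stage 2: -26 dB ≤ -11 dB, so stage 2 doesn't engage; output -26 dB.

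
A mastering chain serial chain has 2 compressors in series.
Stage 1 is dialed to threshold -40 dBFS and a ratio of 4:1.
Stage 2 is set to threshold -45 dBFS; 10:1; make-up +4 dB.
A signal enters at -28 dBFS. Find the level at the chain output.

Stage 1: overshoot 12 dB → 12/4 = 3 dB → -37 dBFS.
Stage 2: 8 dB above -45 dBFS, reduced 10:1 to 0.8 dB above → -44.2 dBFS; +4 dB make-up → -40.2 dBFS.

-40.2 dBFS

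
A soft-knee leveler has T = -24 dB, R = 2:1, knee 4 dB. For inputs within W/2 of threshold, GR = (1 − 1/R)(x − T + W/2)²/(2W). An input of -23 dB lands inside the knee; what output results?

x − T + W/2 = -23 − (-24) + 2 = 3.
GR = (1 − 1/2) × 3² / 8 = 0.5 × 9 / 8 = 0.5625 dB.
Output = -23 − 0.5625 = -23.5625 dB.

-23.5625 dB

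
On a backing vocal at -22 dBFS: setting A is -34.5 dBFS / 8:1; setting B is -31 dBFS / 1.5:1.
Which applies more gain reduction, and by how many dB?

A: overshoot 12.5 dB → output overshoot 1.5625 dB → GR 10.9375 dB.
B: overshoot 9 dB → output overshoot 6 dB → GR 3 dB.
A reduces 7.9375 dB more.

A, by 7.9375 dB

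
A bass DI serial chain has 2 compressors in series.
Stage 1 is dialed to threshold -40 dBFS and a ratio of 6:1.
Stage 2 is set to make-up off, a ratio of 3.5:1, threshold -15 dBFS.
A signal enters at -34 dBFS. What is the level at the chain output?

Stage 1: overshoot 6 dB → 6/6 = 1 dB → -39 dBFS.
Stage 2: below threshold (-39 ≤ -15); passes unchanged; output -39 dBFS.

-39 dBFS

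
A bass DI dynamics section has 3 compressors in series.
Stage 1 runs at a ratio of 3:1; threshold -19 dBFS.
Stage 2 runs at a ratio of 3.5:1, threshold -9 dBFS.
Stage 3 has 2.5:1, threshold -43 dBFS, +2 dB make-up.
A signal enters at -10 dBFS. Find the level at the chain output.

-30.2 dBFS

Stage 1: overshoot 9 dB → 9/3 = 3 dB → -16 dBFS.
Stage 2: -16 dBFS is at or below the -9 dBFS threshold — no compression; output -16 dBFS.
Stage 3: overshoot 27 dB → 27/2.5 = 10.8 dB → -32.2 dBFS; +2 dB make-up → -30.2 dBFS.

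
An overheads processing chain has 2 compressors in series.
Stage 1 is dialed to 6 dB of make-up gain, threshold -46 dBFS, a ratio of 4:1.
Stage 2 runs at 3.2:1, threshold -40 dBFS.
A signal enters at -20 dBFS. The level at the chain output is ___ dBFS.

Stage 1: 26 dB above -46 dBFS, reduced 4:1 to 6.5 dB above → -39.5 dBFS; +6 dB make-up → -33.5 dBFS.
Stage 2: overshoot 6.5 dB → 6.5/3.2 = 2.03125 dB → -37.96875 dBFS.

-37.96875 dBFS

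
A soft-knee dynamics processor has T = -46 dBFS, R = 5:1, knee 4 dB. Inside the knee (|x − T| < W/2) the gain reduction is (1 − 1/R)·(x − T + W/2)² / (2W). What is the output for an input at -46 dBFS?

-46.4 dBFS

x − T + W/2 = -46 − (-46) + 2 = 2.
GR = (1 − 1/5) × 2² / 8 = 0.8 × 4 / 8 = 0.4 dB.
Output = -46 − 0.4 = -46.4 dBFS.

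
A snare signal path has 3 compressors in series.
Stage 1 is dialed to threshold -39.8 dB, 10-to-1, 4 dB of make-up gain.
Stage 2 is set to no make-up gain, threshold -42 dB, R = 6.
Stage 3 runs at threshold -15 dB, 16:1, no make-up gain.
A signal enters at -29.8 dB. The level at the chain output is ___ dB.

Stage 1: overshoot 10 dB → 10/10 = 1 dB → -38.8 dB; +4 dB make-up → -34.8 dB.
Stage 2: 7.2 dB above -42 dB, reduced 6:1 to 1.2 dB above → -40.8 dB.
Stage 3: -40.8 dB ≤ -15 dB, so stage 3 doesn't engage; output -40.8 dB.

-40.8 dB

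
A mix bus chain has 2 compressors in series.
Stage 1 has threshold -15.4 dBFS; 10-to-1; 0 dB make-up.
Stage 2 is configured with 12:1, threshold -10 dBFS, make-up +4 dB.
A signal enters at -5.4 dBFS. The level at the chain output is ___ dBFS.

Stage 1: -5.4 dBFS is 10 dB over -15.4 dBFS; at 10:1 that becomes 1 dB over, giving -14.4 dBFS.
Stage 2: below threshold (-14.4 ≤ -10); passes unchanged; make-up brings it to -10.4 dBFS.

-10.4 dBFS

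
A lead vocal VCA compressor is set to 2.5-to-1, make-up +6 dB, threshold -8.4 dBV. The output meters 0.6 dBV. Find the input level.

Stripping the +6 dB make-up gives -5.4 dBV at the gain stage.
Post-compression overshoot = -5.4 − (-8.4) = 3 dB.
Input overshoot = R × output overshoot = 7.5 dB → input = -8.4 + 7.5 = -0.9 dBV.

-0.9 dBV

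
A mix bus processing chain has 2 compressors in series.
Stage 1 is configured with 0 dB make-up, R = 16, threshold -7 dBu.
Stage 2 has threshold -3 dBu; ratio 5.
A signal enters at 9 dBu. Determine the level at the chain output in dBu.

-6 dBu

Stage 1: 9 dBu is 16 dB over -7 dBu; at 16:1 that becomes 1 dB over, giving -6 dBu.
Stage 2: -6 dBu is at or below the -3 dBu threshold — no compression; output -6 dBu.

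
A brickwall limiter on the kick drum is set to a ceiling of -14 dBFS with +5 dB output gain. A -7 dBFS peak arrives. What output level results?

-9 dBFS

The limiter clamps the peak to its -14 dBFS ceiling.
Output gain then adds 5 dB: -14 + 5 = -9 dBFS.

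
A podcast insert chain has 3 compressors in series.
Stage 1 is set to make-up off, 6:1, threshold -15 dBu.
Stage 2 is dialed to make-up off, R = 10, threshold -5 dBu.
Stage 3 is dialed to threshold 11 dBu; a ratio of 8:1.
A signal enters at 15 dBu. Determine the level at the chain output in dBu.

-10 dBu

Stage 1: 30 dB above -15 dBu, reduced 6:1 to 5 dB above → -10 dBu.
Stage 2: below threshold (-10 ≤ -5); passes unchanged; output -10 dBu.
Stage 3: -10 dBu is at or below the 11 dBu threshold — no compression; output -10 dBu.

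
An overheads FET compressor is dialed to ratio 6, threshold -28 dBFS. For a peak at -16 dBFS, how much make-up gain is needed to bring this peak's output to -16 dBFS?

Overshoot 12 dB → 12/6 = 2 dB after compression, so the compressed level is -28 + 2 = -26 dBFS.
Make-up = target − compressed = -16 − (-26) = 10 dB.

10 dB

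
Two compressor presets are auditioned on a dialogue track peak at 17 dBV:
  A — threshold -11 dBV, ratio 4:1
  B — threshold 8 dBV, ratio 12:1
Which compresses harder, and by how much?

A: GR = 28 − 28/4 = 21 dB.
B: GR = 9 − 9/12 = 8.25 dB.
A applies 12.75 dB more gain reduction.

A, by 12.75 dB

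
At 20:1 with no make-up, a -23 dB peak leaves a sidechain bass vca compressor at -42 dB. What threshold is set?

Gain reduction = -23 − (-42) = 19 dB; output overshoot = GR / (R − 1) = 19 / 19 = 1 dB.
Threshold = output − output overshoot = -42 − 1 = -43 dB.

-43 dB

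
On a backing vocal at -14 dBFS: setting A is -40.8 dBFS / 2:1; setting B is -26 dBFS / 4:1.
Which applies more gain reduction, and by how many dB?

A, by 4.4 dB

A: GR = 26.8 − 26.8/2 = 13.4 dB.
B: GR = 12 − 12/4 = 9 dB.
Difference: 4.4 dB in favour of A.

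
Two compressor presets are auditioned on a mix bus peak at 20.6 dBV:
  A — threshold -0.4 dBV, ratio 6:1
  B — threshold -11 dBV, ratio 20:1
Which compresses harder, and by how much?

A: GR = 21 − 21/6 = 17.5 dB.
B: GR = 31.6 − 31.6/20 = 30.02 dB.
Difference: 12.52 dB in favour of B.

B, by 12.52 dB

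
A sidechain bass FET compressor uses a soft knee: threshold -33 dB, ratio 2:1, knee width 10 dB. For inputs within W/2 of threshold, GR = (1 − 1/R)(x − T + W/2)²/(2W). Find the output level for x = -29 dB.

x − T + W/2 = -29 − (-33) + 5 = 9.
GR = (1 − 1/2) × 9² / 20 = 0.5 × 81 / 20 = 2.025 dB.
Output = -29 − 2.025 = -31.025 dB.

-31.025 dB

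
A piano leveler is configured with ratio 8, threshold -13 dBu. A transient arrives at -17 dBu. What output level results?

-17 dBu is 4 dB below the -13 dBu threshold, so no gain reduction is applied.
Output = input = -17 dBu.

-17 dBu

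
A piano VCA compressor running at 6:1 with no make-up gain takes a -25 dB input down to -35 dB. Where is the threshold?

Let T be the threshold. Output overshoot = (input overshoot)/R, so -35 − T = (-25 − T)/6.
6·(-35 − T) = -25 − T → 5·T = -210 − (-25) = -185.
T = -185/5 = -37 dB.

-37 dB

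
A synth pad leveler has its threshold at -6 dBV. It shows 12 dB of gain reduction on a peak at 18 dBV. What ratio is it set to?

2:1

Input overshoot = 18 − (-6) = 24 dB.
Output overshoot = 24 − 12 = 12 dB.
Ratio = input overshoot / output overshoot = 24 / 12 = 2.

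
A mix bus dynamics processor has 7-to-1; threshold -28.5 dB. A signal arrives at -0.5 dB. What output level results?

-24.5 dB

-0.5 dB sits 28 dB over threshold.
At 7:1 the overshoot is divided by 7, leaving 4 dB above threshold.
Output = -28.5 + 4 = -24.5 dB.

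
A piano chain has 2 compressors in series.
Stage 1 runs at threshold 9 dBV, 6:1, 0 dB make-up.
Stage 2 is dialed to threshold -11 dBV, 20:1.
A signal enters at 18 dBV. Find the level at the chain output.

-9.925 dBV

Stage 1: 9 dB above 9 dBV, reduced 6:1 to 1.5 dB above → 10.5 dBV.
Stage 2: overshoot 21.5 dB → 21.5/20 = 1.075 dB → -9.925 dBV.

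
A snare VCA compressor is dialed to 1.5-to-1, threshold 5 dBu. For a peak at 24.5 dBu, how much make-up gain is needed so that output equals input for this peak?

6.5 dB

Overshoot 19.5 dB → 19.5/1.5 = 13 dB after compression, so the compressed level is 5 + 13 = 18 dBu.
Make-up = target − compressed = 24.5 − 18 = 6.5 dB.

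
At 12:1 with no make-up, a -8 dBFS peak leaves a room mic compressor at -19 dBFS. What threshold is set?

Input is 12 dB above T (since output overshoot × R = input overshoot: (-19 − T)·12 = -8 − T gives T = -20 dBFS).
Check: -20 + (-8 − (-20))/12 = -20 + 1 = -19 dBFS. ✓

-20 dBFS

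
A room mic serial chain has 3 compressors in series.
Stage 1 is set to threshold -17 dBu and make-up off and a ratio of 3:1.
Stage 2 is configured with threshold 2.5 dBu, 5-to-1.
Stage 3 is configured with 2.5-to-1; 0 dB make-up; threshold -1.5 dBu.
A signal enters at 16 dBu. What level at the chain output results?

Stage 1: overshoot 33 dB → 33/3 = 11 dB → -6 dBu.
Stage 2: -6 dBu is at or below the 2.5 dBu threshold — no compression; output -6 dBu.
Stage 3: -6 dBu ≤ -1.5 dBu, so stage 3 doesn't engage; output -6 dBu.

-6 dBu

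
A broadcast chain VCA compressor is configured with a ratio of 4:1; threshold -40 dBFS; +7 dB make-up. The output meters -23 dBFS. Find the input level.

Stripping the +7 dB make-up gives -30 dBFS at the gain stage.
Post-compression overshoot = -30 − (-40) = 10 dB.
Undo the ratio: input overshoot = 10 × 4 = 40 dB, giving input = 0 dBFS.

0 dBFS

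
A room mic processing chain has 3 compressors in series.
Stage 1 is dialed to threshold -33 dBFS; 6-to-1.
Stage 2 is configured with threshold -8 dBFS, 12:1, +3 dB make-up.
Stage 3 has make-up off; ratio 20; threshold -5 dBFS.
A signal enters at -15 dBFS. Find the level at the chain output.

-27 dBFS

Stage 1: 18 dB above -33 dBFS, reduced 6:1 to 3 dB above → -30 dBFS.
Stage 2: -30 dBFS ≤ -8 dBFS, so stage 2 doesn't engage; make-up brings it to -27 dBFS.
Stage 3: -27 dBFS ≤ -5 dBFS, so stage 3 doesn't engage; output -27 dBFS.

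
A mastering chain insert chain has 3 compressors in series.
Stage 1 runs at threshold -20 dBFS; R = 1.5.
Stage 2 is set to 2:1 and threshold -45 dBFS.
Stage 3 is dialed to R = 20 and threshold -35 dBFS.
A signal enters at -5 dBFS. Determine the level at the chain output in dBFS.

-34.625 dBFS

Stage 1: 15 dB above -20 dBFS, reduced 1.5:1 to 10 dB above → -10 dBFS.
Stage 2: overshoot 35 dB → 35/2 = 17.5 dB → -27.5 dBFS.
Stage 3: overshoot 7.5 dB → 7.5/20 = 0.375 dB → -34.625 dBFS.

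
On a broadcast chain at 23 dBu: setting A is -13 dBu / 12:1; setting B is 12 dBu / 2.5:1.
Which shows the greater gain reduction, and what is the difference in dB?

A: overshoot 36 dB → output overshoot 3 dB → GR 33 dB.
B: overshoot 11 dB → output overshoot 4.4 dB → GR 6.6 dB.
A reduces 26.4 dB more.

A, by 26.4 dB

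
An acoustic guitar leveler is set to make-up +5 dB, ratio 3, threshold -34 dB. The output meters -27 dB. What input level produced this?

Remove make-up: -27 − 5 = -32 dB.
The compressed level sits -32 − (-34) = 2 dB over threshold.
Input overshoot = R × output overshoot = 6 dB → input = -34 + 6 = -28 dB.

-28 dB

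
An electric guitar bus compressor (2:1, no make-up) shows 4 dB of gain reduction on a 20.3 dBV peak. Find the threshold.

Gain reduction = 20.3 − 16.3 = 4 dB; output overshoot = GR / (R − 1) = 4 / 1 = 4 dB.
Threshold = output − output overshoot = 16.3 − 4 = 12.3 dBV.

12.3 dBV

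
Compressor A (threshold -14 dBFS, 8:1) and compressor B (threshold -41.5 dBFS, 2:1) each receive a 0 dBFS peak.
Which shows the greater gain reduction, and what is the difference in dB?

A: 14 dB over, compressed to 1.75 dB over, so 12.25 dB of GR.
B: 41.5 dB over, compressed to 20.75 dB over, so 20.75 dB of GR.
Difference: 8.5 dB in favour of B.

B, by 8.5 dB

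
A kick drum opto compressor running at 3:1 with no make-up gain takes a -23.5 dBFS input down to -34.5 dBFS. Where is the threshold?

-40 dBFS

Input is 16.5 dB above T (since output overshoot × R = input overshoot: (-34.5 − T)·3 = -23.5 − T gives T = -40 dBFS).
Check: -40 + (-23.5 − (-40))/3 = -40 + 5.5 = -34.5 dBFS. ✓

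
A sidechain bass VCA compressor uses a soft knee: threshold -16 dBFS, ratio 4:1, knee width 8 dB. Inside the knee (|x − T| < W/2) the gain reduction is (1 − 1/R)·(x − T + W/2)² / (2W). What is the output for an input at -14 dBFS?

x − T + W/2 = -14 − (-16) + 4 = 6.
GR = (1 − 1/4) × 6² / 16 = 0.75 × 36 / 16 = 1.6875 dB.
Output = -14 − 1.6875 = -15.6875 dBFS.

-15.6875 dBFS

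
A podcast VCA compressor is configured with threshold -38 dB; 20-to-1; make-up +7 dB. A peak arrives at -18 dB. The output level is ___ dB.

-18 dB sits 20 dB over threshold.
The 20 dB excess becomes 1 dB after 20:1 reduction.
Output = -38 + 1 = -37 dB; make-up adds 7 dB, giving -30 dB.

-30 dB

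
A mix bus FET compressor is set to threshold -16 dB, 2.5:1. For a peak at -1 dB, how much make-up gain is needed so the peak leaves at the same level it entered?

Without make-up, output = threshold + overshoot/2.5 = -16 + 6 = -10 dB.
Gap to target: 9 dB.

9 dB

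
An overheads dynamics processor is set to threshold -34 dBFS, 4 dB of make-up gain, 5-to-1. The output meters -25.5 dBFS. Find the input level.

Before make-up, the level was -25.5 − 4 = -29.5 dBFS.
That's 4.5 dB above the -34 dBFS threshold.
Input overshoot = R × output overshoot = 22.5 dB → input = -34 + 22.5 = -11.5 dBFS.

-11.5 dBFS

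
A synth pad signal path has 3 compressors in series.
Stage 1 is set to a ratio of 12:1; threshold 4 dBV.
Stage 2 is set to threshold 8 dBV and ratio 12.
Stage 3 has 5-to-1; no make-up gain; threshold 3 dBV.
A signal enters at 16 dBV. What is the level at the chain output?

Stage 1: 16 dBV is 12 dB over 4 dBV; at 12:1 that becomes 1 dB over, giving 5 dBV.
Stage 2: 5 dBV ≤ 8 dBV, so stage 2 doesn't engage; output 5 dBV.
Stage 3: overshoot 2 dB → 2/5 = 0.4 dB → 3.4 dBV.

3.4 dBV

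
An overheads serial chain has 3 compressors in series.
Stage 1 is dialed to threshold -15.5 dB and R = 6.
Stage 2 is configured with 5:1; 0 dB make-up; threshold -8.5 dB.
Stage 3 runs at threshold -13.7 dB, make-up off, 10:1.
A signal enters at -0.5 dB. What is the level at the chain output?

-13.63 dB

Stage 1: 15 dB above -15.5 dB, reduced 6:1 to 2.5 dB above → -13 dB.
Stage 2: -13 dB ≤ -8.5 dB, so stage 2 doesn't engage; output -13 dB.
Stage 3: -13 dB is 0.7 dB over -13.7 dB; at 10:1 that becomes 0.07 dB over, giving -13.63 dB.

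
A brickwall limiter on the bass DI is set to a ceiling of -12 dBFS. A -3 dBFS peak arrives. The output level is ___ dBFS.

At ∞:1, everything above -12 dBFS is held at the ceiling.

-12 dBFS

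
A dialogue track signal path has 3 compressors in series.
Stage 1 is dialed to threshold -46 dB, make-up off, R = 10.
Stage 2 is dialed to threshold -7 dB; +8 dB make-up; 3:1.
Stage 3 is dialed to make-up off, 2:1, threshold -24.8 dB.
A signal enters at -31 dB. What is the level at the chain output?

Stage 1: overshoot 15 dB → 15/10 = 1.5 dB → -44.5 dB.
Stage 2: below threshold (-44.5 ≤ -7); passes unchanged; make-up brings it to -36.5 dB.
Stage 3: -36.5 dB is at or below the -24.8 dB threshold — no compression; output -36.5 dB.

-36.5 dB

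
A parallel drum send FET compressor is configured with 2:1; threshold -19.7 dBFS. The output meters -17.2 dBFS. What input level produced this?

-14.7 dBFS

That's 2.5 dB above the -19.7 dBFS threshold.
Before 2:1 compression the overshoot was 2.5 × 2 = 5 dB, so input = -19.7 + 5 = -14.7 dBFS.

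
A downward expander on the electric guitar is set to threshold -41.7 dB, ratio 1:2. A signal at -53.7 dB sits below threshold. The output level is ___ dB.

Undershoot = (-41.7) − (-53.7) = 12 dB.
At 1:2, that expands to 24 dB under threshold.
Output = -41.7 − 24 = -65.7 dB.

-65.7 dB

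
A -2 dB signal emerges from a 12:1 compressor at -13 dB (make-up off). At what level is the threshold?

Gain reduction = -2 − (-13) = 11 dB; output overshoot = GR / (R − 1) = 11 / 11 = 1 dB.
Threshold = output − output overshoot = -13 − 1 = -14 dB.

-14 dB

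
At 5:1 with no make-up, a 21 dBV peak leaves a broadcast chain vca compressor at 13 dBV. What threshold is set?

Input is 10 dB above T (since output overshoot × R = input overshoot: (13 − T)·5 = 21 − T gives T = 11 dBV).
Check: 11 + (21 − 11)/5 = 11 + 2 = 13 dBV. ✓

11 dBV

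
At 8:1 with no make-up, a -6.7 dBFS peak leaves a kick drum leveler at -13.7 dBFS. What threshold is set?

Gain reduction = -6.7 − (-13.7) = 7 dB; output overshoot = GR / (R − 1) = 7 / 7 = 1 dB.
Threshold = output − output overshoot = -13.7 − 1 = -14.7 dBFS.

-14.7 dBFS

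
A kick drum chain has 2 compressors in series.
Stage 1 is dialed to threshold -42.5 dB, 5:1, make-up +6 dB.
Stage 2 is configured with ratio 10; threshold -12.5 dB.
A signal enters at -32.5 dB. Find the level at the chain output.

Stage 1: 10 dB above -42.5 dB, reduced 5:1 to 2 dB above → -40.5 dB; +6 dB make-up → -34.5 dB.
Stage 2: -34.5 dB is at or below the -12.5 dB threshold — no compression; output -34.5 dB.

-34.5 dB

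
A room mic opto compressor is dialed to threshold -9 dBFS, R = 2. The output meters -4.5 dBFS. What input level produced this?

That's 4.5 dB above the -9 dBFS threshold.
Before 2:1 compression the overshoot was 4.5 × 2 = 9 dB, so input = -9 + 9 = 0 dBFS.

0 dBFS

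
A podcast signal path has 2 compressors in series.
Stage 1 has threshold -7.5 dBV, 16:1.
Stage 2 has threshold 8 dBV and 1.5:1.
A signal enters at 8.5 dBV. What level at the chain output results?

-6.5 dBV

Stage 1: 16 dB above -7.5 dBV, reduced 16:1 to 1 dB above → -6.5 dBV.
Stage 2: -6.5 dBV ≤ 8 dBV, so stage 2 doesn't engage; output -6.5 dBV.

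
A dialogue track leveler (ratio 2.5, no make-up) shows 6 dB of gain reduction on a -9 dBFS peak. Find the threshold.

-19 dBFS

Input is 10 dB above T (since output overshoot × R = input overshoot: (-15 − T)·2.5 = -9 − T gives T = -19 dBFS).
Check: -19 + (-9 − (-19))/2.5 = -19 + 4 = -15 dBFS. ✓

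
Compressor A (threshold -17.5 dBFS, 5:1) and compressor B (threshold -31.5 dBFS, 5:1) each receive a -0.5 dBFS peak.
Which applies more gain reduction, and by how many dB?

B, by 11.2 dB

A: GR = 17 − 17/5 = 13.6 dB.
B: GR = 31 − 31/5 = 24.8 dB.
B reduces 11.2 dB more.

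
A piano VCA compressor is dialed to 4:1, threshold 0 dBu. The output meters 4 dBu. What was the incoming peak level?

That's 4 dB above the 0 dBu threshold.
Undo the ratio: input overshoot = 4 × 4 = 16 dB, giving input = 16 dBu.

16 dBu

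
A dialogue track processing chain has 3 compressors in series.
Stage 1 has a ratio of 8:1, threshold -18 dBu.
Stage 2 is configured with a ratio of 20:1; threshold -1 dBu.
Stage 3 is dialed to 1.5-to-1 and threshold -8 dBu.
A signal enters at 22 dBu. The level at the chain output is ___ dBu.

-13 dBu

Stage 1: 40 dB above -18 dBu, reduced 8:1 to 5 dB above → -13 dBu.
Stage 2: -13 dBu is at or below the -1 dBu threshold — no compression; output -13 dBu.
Stage 3: -13 dBu ≤ -8 dBu, so stage 3 doesn't engage; output -13 dBu.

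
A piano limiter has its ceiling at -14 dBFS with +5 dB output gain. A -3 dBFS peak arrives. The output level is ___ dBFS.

-9 dBFS

At ∞:1, everything above -14 dBFS is held at the ceiling.
Output gain then adds 5 dB: -14 + 5 = -9 dBFS.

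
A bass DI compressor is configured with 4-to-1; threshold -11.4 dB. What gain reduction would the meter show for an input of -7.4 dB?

-7.4 dB exceeds the threshold by 4 dB.
At 4:1, output sits 4/4 = 1 dB above threshold.
Gain reduction = 4 − 1 = 3 dB.

3 dB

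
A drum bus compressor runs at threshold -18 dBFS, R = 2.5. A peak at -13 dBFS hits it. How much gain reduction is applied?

3 dB

The signal is 5 dB above threshold.
At 2.5:1, output sits 5/2.5 = 2 dB above threshold.
So the signal is attenuated by 5 − 2 = 3 dB.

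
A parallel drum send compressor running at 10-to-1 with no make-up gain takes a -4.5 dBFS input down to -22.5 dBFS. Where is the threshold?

-24.5 dBFS

Input is 20 dB above T (since output overshoot × R = input overshoot: (-22.5 − T)·10 = -4.5 − T gives T = -24.5 dBFS).
Check: -24.5 + (-4.5 − (-24.5))/10 = -24.5 + 2 = -22.5 dBFS. ✓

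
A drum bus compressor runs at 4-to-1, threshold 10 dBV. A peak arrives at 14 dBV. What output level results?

Overshoot: 14 − 10 = 4 dB.
At 4:1 the overshoot is divided by 4, leaving 1 dB above threshold.
Output = 10 + 1 = 11 dBV.

11 dBV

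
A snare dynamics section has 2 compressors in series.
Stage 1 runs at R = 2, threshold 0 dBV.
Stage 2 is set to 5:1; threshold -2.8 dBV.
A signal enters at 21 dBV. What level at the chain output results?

Stage 1: overshoot 21 dB → 21/2 = 10.5 dB → 10.5 dBV.
Stage 2: 10.5 dBV is 13.3 dB over -2.8 dBV; at 5:1 that becomes 2.66 dB over, giving -0.14 dBV.

-0.14 dBV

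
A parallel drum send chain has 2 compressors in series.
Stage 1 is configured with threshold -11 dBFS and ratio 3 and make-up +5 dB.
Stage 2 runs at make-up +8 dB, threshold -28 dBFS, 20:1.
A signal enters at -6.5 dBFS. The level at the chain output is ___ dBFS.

-18.825 dBFS

Stage 1: overshoot 4.5 dB → 4.5/3 = 1.5 dB → -9.5 dBFS; +5 dB make-up → -4.5 dBFS.
Stage 2: 23.5 dB above -28 dBFS, reduced 20:1 to 1.175 dB above → -26.825 dBFS; +8 dB make-up → -18.825 dBFS.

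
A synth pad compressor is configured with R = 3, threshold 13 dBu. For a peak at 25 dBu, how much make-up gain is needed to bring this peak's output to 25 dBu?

8 dB

The peak compresses to 13 + 12/3 = 17 dBu.
To reach 25 dBu requires 25 − 17 = 8 dB of make-up.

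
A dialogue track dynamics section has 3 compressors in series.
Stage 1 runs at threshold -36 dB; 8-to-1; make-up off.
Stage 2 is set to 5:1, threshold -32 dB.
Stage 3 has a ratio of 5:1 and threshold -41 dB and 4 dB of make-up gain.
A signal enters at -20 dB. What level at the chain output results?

Stage 1: 16 dB above -36 dB, reduced 8:1 to 2 dB above → -34 dB.
Stage 2: -34 dB is at or below the -32 dB threshold — no compression; output -34 dB.
Stage 3: 7 dB above -41 dB, reduced 5:1 to 1.4 dB above → -39.6 dB; +4 dB make-up → -35.6 dB.

-35.6 dB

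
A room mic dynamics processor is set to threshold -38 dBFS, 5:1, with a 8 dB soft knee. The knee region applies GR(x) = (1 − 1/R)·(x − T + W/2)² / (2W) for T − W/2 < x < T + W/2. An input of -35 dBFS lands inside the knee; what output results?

-37.45 dBFS

x − T + W/2 = -35 − (-38) + 4 = 7.
GR = (1 − 1/5) × 7² / 16 = 0.8 × 49 / 16 = 2.45 dB.
Output = -35 − 2.45 = -37.45 dBFS.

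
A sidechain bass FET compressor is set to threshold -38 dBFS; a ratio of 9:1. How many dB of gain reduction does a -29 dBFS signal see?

-29 dBFS exceeds the threshold by 9 dB.
A 9:1 ratio leaves 1 dB of that excess.
So the signal is attenuated by 9 − 1 = 8 dB.

8 dB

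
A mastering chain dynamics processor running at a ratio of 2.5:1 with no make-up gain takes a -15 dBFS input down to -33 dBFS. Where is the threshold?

Input is 30 dB above T (since output overshoot × R = input overshoot: (-33 − T)·2.5 = -15 − T gives T = -45 dBFS).
Check: -45 + (-15 − (-45))/2.5 = -45 + 12 = -33 dBFS. ✓

-45 dBFS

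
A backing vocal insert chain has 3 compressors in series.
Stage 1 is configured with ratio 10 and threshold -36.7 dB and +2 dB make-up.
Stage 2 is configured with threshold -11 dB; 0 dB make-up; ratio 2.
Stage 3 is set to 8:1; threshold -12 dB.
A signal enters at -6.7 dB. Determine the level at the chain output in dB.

Stage 1: overshoot 30 dB → 30/10 = 3 dB → -33.7 dB; +2 dB make-up → -31.7 dB.
Stage 2: -31.7 dB is at or below the -11 dB threshold — no compression; output -31.7 dB.
Stage 3: -31.7 dB is at or below the -12 dB threshold — no compression; output -31.7 dB.

-31.7 dB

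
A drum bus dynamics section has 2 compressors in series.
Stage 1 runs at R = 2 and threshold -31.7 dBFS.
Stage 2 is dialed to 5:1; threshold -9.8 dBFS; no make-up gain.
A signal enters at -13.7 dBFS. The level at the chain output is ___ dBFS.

-22.7 dBFS

Stage 1: overshoot 18 dB → 18/2 = 9 dB → -22.7 dBFS.
Stage 2: -22.7 dBFS ≤ -9.8 dBFS, so stage 2 doesn't engage; output -22.7 dBFS.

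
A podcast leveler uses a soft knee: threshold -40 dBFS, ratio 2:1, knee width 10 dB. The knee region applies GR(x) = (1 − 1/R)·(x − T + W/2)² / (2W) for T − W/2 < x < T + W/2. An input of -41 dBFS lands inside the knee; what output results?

x − T + W/2 = -41 − (-40) + 5 = 4.
GR = (1 − 1/2) × 4² / 20 = 0.5 × 16 / 20 = 0.4 dB.
Output = -41 − 0.4 = -41.4 dBFS.

-41.4 dBFS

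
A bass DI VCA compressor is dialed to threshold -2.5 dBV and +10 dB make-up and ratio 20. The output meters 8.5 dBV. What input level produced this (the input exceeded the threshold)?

17.5 dBV

Stripping the +10 dB make-up gives -1.5 dBV at the gain stage.
That's 1 dB above the -2.5 dBV threshold.
Before 20:1 compression the overshoot was 1 × 20 = 20 dB, so input = -2.5 + 20 = 17.5 dBV.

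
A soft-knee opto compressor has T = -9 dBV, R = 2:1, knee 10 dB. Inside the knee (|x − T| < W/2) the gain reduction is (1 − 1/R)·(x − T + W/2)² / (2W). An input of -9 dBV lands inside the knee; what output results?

-9.625 dBV

x − T + W/2 = -9 − (-9) + 5 = 5.
GR = (1 − 1/2) × 5² / 20 = 0.5 × 25 / 20 = 0.625 dB.
Output = -9 − 0.625 = -9.625 dBV.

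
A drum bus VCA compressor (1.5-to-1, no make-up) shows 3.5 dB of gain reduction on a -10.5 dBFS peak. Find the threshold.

Gain reduction = -10.5 − (-14) = 3.5 dB; output overshoot = GR / (R − 1) = 3.5 / 0.5 = 7 dB.
Threshold = output − output overshoot = -14 − 7 = -21 dBFS.

-21 dBFS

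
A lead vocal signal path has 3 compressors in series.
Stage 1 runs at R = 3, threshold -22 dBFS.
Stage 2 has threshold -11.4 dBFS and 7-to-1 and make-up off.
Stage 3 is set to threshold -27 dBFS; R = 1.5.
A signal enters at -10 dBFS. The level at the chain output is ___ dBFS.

-21 dBFS

Stage 1: 12 dB above -22 dBFS, reduced 3:1 to 4 dB above → -18 dBFS.
Stage 2: -18 dBFS ≤ -11.4 dBFS, so stage 2 doesn't engage; output -18 dBFS.
Stage 3: overshoot 9 dB → 9/1.5 = 6 dB → -21 dBFS.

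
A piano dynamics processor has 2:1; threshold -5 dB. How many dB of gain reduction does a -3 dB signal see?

-3 dB exceeds the threshold by 2 dB.
At 2:1, output sits 2/2 = 1 dB above threshold.
So the signal is attenuated by 2 − 1 = 1 dB.

1 dB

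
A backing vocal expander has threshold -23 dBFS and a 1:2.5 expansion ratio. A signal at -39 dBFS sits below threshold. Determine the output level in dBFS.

Below threshold, a 1:2.5 expander applies gain = (2.5−1)×(T − x) of attenuation.
(2.5−1) × 16 = 24 dB, so output = -39 − 24 = -63 dBFS.

-63 dBFS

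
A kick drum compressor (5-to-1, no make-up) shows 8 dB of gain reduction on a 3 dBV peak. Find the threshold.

Let T be the threshold. Output overshoot = (input overshoot)/R, so -5 − T = (3 − T)/5.
5·(-5 − T) = 3 − T → 4·T = -25 − 3 = -28.
T = -28/4 = -7 dBV.

-7 dBV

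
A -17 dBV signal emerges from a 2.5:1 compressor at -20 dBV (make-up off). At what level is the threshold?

-22 dBV

Input is 5 dB above T (since output overshoot × R = input overshoot: (-20 − T)·2.5 = -17 − T gives T = -22 dBV).
Check: -22 + (-17 − (-22))/2.5 = -22 + 2 = -20 dBV. ✓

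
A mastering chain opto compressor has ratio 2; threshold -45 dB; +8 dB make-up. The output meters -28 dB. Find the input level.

Stripping the +8 dB make-up gives -36 dB at the gain stage.
Post-compression overshoot = -36 − (-45) = 9 dB.
Before 2:1 compression the overshoot was 9 × 2 = 18 dB, so input = -45 + 18 = -27 dB.

-27 dB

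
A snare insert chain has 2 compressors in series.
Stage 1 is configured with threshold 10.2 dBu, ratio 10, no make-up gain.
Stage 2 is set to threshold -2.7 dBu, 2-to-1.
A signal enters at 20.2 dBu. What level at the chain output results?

4.25 dBu

Stage 1: 10 dB above 10.2 dBu, reduced 10:1 to 1 dB above → 11.2 dBu.
Stage 2: overshoot 13.9 dB → 13.9/2 = 6.95 dB → 4.25 dBu.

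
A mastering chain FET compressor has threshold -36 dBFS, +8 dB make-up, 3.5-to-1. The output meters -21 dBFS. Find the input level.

-11.5 dBFS

Stripping the +8 dB make-up gives -29 dBFS at the gain stage.
The compressed level sits -29 − (-36) = 7 dB over threshold.
Undo the ratio: input overshoot = 7 × 3.5 = 24.5 dB, giving input = -11.5 dBFS.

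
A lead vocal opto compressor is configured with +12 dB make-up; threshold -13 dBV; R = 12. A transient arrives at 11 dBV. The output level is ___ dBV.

Overshoot: 11 − (-13) = 24 dB.
12:1 compression reduces that to 24/12 = 2 dB over.
That puts the output at -11 dBV; make-up adds 12 dB, giving 1 dBV.

1 dBV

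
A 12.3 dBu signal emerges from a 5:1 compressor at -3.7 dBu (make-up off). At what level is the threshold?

-7.7 dBu

Input is 20 dB above T (since output overshoot × R = input overshoot: (-3.7 − T)·5 = 12.3 − T gives T = -7.7 dBu).
Check: -7.7 + (12.3 − (-7.7))/5 = -7.7 + 4 = -3.7 dBu. ✓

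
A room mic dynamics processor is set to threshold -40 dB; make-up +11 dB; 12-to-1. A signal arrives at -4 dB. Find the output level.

-26 dB

-4 dB sits 36 dB over threshold.
The 36 dB excess becomes 3 dB after 12:1 reduction.
That puts the output at -37 dB; make-up adds 11 dB, giving -26 dB.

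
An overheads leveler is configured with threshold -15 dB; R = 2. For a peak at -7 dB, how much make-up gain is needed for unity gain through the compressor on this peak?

Overshoot 8 dB → 8/2 = 4 dB after compression, so the compressed level is -15 + 4 = -11 dB.
Make-up = target − compressed = -7 − (-11) = 4 dB.

4 dB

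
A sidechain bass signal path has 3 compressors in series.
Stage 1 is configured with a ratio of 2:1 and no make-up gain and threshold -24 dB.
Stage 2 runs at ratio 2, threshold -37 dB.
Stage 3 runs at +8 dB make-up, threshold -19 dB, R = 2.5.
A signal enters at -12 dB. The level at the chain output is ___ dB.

Stage 1: overshoot 12 dB → 12/2 = 6 dB → -18 dB.
Stage 2: overshoot 19 dB → 19/2 = 9.5 dB → -27.5 dB.
Stage 3: below threshold (-27.5 ≤ -19); passes unchanged; make-up brings it to -19.5 dB.

-19.5 dB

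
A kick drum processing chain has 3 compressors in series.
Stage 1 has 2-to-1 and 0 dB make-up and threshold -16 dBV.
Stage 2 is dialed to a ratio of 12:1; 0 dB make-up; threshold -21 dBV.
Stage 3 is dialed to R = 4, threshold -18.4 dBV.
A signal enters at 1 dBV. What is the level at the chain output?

Stage 1: overshoot 17 dB → 17/2 = 8.5 dB → -7.5 dBV.
Stage 2: -7.5 dBV is 13.5 dB over -21 dBV; at 12:1 that becomes 1.125 dB over, giving -19.875 dBV.
Stage 3: -19.875 dBV is at or below the -18.4 dBV threshold — no compression; output -19.875 dBV.

-19.875 dBV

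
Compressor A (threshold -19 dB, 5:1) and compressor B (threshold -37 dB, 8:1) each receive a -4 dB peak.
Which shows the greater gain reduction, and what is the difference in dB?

B, by 16.875 dB

A: overshoot 15 dB → output overshoot 3 dB → GR 12 dB.
B: overshoot 33 dB → output overshoot 4.125 dB → GR 28.875 dB.
B applies 16.875 dB more gain reduction.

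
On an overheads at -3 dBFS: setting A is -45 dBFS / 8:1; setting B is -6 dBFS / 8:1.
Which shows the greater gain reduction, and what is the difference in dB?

A, by 34.125 dB

A: 42 dB over, compressed to 5.25 dB over, so 36.75 dB of GR.
B: 3 dB over, compressed to 0.375 dB over, so 2.625 dB of GR.
A applies 34.125 dB more gain reduction.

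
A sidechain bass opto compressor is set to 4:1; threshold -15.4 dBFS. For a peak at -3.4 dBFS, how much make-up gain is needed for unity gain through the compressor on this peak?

The peak compresses to -15.4 + 12/4 = -12.4 dBFS.
To reach -3.4 dBFS requires -3.4 − (-12.4) = 9 dB of make-up.

9 dB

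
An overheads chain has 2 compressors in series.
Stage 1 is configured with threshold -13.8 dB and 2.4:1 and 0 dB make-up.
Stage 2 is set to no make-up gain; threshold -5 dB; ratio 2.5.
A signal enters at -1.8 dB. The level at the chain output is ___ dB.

-8.8 dB

Stage 1: overshoot 12 dB → 12/2.4 = 5 dB → -8.8 dB.
Stage 2: below threshold (-8.8 ≤ -5); passes unchanged; output -8.8 dB.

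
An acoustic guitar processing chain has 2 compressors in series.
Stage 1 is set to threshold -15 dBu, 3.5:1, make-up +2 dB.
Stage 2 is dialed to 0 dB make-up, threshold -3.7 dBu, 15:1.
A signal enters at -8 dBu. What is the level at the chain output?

-11 dBu

Stage 1: -8 dBu is 7 dB over -15 dBu; at 3.5:1 that becomes 2 dB over, giving -13 dBu; +2 dB make-up → -11 dBu.
Stage 2: -11 dBu is at or below the -3.7 dBu threshold — no compression; output -11 dBu.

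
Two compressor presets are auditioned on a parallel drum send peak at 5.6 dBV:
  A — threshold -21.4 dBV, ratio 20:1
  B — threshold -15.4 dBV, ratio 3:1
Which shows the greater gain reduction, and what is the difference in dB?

A: overshoot 27 dB → output overshoot 1.35 dB → GR 25.65 dB.
B: overshoot 21 dB → output overshoot 7 dB → GR 14 dB.
A reduces 11.65 dB more.

A, by 11.65 dB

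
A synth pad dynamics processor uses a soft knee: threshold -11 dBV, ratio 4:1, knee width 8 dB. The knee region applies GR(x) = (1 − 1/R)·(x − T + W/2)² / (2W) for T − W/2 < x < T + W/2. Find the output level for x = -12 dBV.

-12.421875 dBV

x − T + W/2 = -12 − (-11) + 4 = 3.
GR = (1 − 1/4) × 3² / 16 = 0.75 × 9 / 16 = 0.421875 dB.
Output = -12 − 0.421875 = -12.421875 dBV.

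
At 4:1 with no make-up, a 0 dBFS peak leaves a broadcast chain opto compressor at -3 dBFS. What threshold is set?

Gain reduction = 0 − (-3) = 3 dB; output overshoot = GR / (R − 1) = 3 / 3 = 1 dB.
Threshold = output − output overshoot = -3 − 1 = -4 dBFS.

-4 dBFS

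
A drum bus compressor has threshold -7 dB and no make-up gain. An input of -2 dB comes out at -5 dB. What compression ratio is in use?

Input overshoot = -2 − (-7) = 5 dB; output overshoot = -5 − (-7) = 2 dB.
Ratio = 5 / 2 = 2.5.

2.5:1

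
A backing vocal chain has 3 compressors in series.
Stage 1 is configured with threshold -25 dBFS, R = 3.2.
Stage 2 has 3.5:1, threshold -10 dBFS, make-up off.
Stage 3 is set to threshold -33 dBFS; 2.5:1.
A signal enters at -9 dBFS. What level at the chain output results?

-27.8 dBFS

Stage 1: overshoot 16 dB → 16/3.2 = 5 dB → -20 dBFS.
Stage 2: -20 dBFS ≤ -10 dBFS, so stage 2 doesn't engage; output -20 dBFS.
Stage 3: 13 dB above -33 dBFS, reduced 2.5:1 to 5.2 dB above → -27.8 dBFS.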